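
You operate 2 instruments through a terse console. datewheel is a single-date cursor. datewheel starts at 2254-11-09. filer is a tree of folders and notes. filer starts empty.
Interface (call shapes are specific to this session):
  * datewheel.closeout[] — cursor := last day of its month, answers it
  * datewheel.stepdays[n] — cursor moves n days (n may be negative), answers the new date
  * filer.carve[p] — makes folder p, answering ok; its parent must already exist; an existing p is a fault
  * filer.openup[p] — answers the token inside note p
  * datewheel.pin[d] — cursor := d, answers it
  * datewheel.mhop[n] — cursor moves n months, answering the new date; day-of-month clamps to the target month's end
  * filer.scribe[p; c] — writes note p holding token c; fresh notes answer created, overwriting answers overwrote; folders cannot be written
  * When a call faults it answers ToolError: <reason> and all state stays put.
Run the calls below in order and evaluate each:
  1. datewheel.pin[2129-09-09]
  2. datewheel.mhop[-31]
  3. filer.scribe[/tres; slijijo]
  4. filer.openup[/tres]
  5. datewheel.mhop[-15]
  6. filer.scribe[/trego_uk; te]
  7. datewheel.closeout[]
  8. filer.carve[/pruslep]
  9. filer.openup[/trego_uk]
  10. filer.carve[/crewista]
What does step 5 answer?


Answer: 2125-11-09

Derivation:
// datewheel.pin(d=2129-09-09) => 2129-09-09
// datewheel.mhop(n=-31) => 2127-02-09
// filer.scribe(p=/tres, c=slijijo) => created
// filer.openup(p=/tres) => slijijo
// datewheel.mhop(n=-15) => 2125-11-09
// filer.scribe(p=/trego_uk, c=te) => created
// datewheel.closeout() => 2125-11-30
// filer.carve(p=/pruslep) => ok
// filer.openup(p=/trego_uk) => te
// filer.carve(p=/crewista) => ok


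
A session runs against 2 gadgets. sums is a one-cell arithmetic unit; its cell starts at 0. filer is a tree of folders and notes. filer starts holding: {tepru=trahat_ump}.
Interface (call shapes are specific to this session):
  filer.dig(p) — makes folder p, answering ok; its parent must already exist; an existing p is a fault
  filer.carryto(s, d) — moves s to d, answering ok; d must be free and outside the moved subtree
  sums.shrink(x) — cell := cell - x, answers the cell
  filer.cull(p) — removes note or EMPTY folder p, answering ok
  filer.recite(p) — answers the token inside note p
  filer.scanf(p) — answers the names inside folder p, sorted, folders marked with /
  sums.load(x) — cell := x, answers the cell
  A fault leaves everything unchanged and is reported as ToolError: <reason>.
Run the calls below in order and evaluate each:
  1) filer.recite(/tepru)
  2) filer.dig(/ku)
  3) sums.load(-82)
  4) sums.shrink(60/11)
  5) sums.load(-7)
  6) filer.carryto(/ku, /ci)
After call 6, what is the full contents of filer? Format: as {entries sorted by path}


·→ filer.recite(p='/tepru')
·← trahat_ump
·→ filer.dig(p='/ku')
·← ok
·→ sums.load(x='-82')
·← -82
·→ sums.shrink(x='60/11')
·← -962/11
·→ sums.load(x='-7')
·← -7
·→ filer.carryto(s='/ku', d='/ci')
·← ok

Answer: {ci/, tepru=trahat_ump}


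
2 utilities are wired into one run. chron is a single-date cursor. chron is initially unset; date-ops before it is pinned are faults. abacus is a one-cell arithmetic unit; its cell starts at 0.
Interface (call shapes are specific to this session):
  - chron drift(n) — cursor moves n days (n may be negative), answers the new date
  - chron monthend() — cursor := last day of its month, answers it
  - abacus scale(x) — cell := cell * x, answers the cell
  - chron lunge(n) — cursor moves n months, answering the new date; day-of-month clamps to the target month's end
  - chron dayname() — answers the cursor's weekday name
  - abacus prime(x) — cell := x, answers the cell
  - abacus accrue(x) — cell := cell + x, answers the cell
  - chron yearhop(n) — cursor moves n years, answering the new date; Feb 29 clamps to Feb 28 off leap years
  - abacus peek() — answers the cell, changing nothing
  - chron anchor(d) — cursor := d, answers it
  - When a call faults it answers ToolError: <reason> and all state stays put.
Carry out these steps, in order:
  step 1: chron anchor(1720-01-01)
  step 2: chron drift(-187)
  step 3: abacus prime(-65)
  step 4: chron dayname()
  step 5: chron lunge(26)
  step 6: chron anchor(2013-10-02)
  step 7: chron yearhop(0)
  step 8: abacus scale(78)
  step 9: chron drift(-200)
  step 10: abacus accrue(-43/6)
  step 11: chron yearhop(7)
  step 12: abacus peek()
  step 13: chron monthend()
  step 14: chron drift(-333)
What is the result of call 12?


Answer: -30463/6

Derivation:
;; chron anchor(d='1720-01-01') -> 1720-01-01
;; chron drift(n='-187') -> 1719-06-28
;; abacus prime(x='-65') -> -65
;; chron dayname() -> Wednesday
;; chron lunge(n='26') -> 1721-08-28
;; chron anchor(d='2013-10-02') -> 2013-10-02
;; chron yearhop(n='0') -> 2013-10-02
;; abacus scale(x='78') -> -5070
;; chron drift(n='-200') -> 2013-03-16
;; abacus accrue(x='-43/6') -> -30463/6
;; chron yearhop(n='7') -> 2020-03-16
;; abacus peek() -> -30463/6
;; chron monthend() -> 2020-03-31
;; chron drift(n='-333') -> 2019-05-03


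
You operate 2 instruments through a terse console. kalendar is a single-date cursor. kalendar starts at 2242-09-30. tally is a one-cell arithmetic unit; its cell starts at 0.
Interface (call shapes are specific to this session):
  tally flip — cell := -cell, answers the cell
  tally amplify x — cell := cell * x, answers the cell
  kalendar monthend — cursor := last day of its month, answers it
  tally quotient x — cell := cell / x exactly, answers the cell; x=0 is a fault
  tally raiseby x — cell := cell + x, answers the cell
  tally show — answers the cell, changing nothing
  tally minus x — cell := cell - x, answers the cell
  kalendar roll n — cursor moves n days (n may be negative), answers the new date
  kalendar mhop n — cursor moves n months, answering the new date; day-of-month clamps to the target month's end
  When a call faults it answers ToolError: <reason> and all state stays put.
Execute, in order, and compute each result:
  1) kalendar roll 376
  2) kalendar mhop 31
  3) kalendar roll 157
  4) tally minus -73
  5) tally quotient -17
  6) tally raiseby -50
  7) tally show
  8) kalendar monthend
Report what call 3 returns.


// kalendar roll(n→376) ~> 2243-10-11
// kalendar mhop(n→31) ~> 2246-05-11
// kalendar roll(n→157) ~> 2246-10-15
// tally minus(x→-73) ~> 73
// tally quotient(x→-17) ~> -73/17
// tally raiseby(x→-50) ~> -923/17
// tally show() ~> -923/17
// kalendar monthend() ~> 2246-10-31

Answer: 2246-10-15


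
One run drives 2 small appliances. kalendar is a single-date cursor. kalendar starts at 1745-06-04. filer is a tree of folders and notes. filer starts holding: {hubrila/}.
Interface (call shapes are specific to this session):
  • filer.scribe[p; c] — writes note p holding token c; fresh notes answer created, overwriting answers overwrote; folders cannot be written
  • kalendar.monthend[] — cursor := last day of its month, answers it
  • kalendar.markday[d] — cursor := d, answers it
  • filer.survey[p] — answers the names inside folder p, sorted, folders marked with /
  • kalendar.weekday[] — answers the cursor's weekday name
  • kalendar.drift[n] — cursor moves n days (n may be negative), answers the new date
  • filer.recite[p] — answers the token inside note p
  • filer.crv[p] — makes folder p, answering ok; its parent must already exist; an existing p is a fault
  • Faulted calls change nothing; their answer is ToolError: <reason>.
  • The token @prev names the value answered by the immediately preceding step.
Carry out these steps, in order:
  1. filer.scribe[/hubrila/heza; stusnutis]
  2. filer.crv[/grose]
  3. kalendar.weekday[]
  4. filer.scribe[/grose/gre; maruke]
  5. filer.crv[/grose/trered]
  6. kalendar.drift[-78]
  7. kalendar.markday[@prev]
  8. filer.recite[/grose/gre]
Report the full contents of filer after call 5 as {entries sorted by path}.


% filer.scribe(p: /hubrila/heza, c: stusnutis) : created
% filer.crv(p: /grose) : ok
% kalendar.weekday() : Friday
% filer.scribe(p: /grose/gre, c: maruke) : created
% filer.crv(p: /grose/trered) : ok
% kalendar.drift(n: -78) : 1745-03-18
% kalendar.markday(d: @prev) : 1745-03-18
% filer.recite(p: /grose/gre) : maruke

Answer: {grose/, grose/gre=maruke, grose/trered/, hubrila/, hubrila/heza=stusnutis}


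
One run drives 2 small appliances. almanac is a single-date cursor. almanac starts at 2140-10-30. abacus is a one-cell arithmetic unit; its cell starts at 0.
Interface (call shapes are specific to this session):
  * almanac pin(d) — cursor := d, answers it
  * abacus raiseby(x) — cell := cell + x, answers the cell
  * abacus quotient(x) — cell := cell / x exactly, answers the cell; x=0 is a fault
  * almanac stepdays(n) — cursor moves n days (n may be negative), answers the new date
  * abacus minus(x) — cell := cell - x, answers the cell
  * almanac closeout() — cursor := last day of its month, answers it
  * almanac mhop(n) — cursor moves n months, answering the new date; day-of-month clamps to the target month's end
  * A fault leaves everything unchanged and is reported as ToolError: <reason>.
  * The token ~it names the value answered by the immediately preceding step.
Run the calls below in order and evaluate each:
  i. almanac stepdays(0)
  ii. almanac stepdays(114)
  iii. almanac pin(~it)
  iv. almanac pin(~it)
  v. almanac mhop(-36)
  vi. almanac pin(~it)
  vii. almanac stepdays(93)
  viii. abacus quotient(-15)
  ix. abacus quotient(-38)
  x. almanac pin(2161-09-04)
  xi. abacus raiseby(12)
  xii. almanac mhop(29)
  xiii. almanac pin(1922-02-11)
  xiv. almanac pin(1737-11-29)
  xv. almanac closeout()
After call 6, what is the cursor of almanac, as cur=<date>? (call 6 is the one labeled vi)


Answer: cur=2138-02-21

Derivation:
% almanac stepdays(n: 0) -> 2140-10-30
% almanac stepdays(n: 114) -> 2141-02-21
% almanac pin(d: ~it) -> 2141-02-21
% almanac pin(d: ~it) -> 2141-02-21
% almanac mhop(n: -36) -> 2138-02-21
% almanac pin(d: ~it) -> 2138-02-21
% almanac stepdays(n: 93) -> 2138-05-25
% abacus quotient(x: -15) -> 0
% abacus quotient(x: -38) -> 0
% almanac pin(d: 2161-09-04) -> 2161-09-04
% abacus raiseby(x: 12) -> 12
% almanac mhop(n: 29) -> 2164-02-04
% almanac pin(d: 1922-02-11) -> 1922-02-11
% almanac pin(d: 1737-11-29) -> 1737-11-29
% almanac closeout() -> 1737-11-30


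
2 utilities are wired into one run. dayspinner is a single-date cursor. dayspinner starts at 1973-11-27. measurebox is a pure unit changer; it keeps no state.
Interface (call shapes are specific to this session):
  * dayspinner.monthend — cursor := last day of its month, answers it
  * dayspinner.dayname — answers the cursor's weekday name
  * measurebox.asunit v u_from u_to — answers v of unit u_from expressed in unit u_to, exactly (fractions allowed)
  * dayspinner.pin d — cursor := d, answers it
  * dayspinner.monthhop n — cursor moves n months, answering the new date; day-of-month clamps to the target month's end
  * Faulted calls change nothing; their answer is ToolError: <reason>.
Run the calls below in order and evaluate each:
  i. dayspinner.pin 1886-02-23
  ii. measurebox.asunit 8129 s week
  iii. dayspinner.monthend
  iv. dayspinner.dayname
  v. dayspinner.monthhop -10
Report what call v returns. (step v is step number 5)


Answer: 1885-04-28

Derivation:
% 1. pin(d='1886-02-23') ~> 1886-02-23
% 2. asunit(v='8129', u_from='s', u_to='week') ~> 8129/604800
% 3. monthend() ~> 1886-02-28
% 4. dayname() ~> Sunday
% 5. monthhop(n='-10') ~> 1885-04-28


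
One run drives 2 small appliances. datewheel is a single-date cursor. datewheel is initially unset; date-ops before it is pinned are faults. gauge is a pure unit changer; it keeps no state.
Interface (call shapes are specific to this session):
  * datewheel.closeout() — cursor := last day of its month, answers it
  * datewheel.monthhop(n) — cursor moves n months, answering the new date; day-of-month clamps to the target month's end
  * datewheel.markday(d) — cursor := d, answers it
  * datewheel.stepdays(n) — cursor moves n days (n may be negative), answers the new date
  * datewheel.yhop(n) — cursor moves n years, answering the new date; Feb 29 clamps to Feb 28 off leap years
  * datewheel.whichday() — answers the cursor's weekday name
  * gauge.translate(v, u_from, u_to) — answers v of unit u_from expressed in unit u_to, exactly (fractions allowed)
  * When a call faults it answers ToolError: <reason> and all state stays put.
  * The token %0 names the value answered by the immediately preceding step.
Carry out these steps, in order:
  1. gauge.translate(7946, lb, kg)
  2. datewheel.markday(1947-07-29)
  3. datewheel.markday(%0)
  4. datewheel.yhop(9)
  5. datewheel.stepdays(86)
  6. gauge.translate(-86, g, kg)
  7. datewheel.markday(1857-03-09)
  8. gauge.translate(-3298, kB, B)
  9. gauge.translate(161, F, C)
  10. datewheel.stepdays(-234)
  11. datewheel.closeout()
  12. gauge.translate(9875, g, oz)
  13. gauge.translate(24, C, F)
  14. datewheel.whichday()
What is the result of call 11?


Answer: 1856-07-31

Derivation:
Do: gauge.translate[v→7946; u_from→lb; u_to→kg]
See: 180212248601/50000000
Do: datewheel.markday[d→1947-07-29]
See: 1947-07-29
Do: datewheel.markday[d→%0]
See: 1947-07-29
Do: datewheel.yhop[n→9]
See: 1956-07-29
Do: datewheel.stepdays[n→86]
See: 1956-10-23
Do: gauge.translate[v→-86; u_from→g; u_to→kg]
See: -43/500
Do: datewheel.markday[d→1857-03-09]
See: 1857-03-09
Do: gauge.translate[v→-3298; u_from→kB; u_to→B]
See: -3298000
Do: gauge.translate[v→161; u_from→F; u_to→C]
See: 215/3
Do: datewheel.stepdays[n→-234]
See: 1856-07-18
Do: datewheel.closeout[]
See: 1856-07-31
Do: gauge.translate[v→9875; u_from→g; u_to→oz]
See: 15800000000/45359237
Do: gauge.translate[v→24; u_from→C; u_to→F]
See: 376/5
Do: datewheel.whichday[]
See: Thursday


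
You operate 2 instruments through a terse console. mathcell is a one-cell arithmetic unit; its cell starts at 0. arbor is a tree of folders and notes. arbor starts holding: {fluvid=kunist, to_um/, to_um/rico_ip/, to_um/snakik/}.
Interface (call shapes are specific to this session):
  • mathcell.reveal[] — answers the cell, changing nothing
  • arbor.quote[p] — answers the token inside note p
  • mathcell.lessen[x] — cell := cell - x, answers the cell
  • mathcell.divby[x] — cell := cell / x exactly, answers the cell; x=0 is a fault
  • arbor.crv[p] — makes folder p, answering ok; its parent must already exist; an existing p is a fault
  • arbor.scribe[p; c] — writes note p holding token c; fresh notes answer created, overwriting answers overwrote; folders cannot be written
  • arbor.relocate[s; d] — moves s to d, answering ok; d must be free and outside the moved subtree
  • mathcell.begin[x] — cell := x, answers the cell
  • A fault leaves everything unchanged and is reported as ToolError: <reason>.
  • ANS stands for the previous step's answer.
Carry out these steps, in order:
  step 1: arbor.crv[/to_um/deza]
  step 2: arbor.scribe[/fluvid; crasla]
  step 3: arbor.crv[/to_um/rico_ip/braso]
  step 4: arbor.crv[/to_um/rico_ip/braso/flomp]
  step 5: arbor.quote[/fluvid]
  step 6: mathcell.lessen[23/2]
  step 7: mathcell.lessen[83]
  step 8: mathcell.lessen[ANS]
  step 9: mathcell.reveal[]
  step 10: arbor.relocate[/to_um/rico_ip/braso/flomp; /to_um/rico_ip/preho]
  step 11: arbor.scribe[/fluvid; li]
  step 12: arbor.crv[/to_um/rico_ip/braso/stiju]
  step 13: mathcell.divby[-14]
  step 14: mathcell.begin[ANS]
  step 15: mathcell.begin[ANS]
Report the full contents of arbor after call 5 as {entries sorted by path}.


// 1. arbor.crv(/to_um/deza) ~> ok
// 2. arbor.scribe(/fluvid, crasla) ~> overwrote
// 3. arbor.crv(/to_um/rico_ip/braso) ~> ok
// 4. arbor.crv(/to_um/rico_ip/braso/flomp) ~> ok
// 5. arbor.quote(/fluvid) ~> crasla
// 6. mathcell.lessen(23/2) ~> -23/2
// 7. mathcell.lessen(83) ~> -189/2
// 8. mathcell.lessen(ANS) ~> 0
// 9. mathcell.reveal() ~> 0
// 10. arbor.relocate(/to_um/rico_ip/braso/flomp, /to_um/rico_ip/preho) ~> ok
// 11. arbor.scribe(/fluvid, li) ~> overwrote
// 12. arbor.crv(/to_um/rico_ip/braso/stiju) ~> ok
// 13. mathcell.divby(-14) ~> 0
// 14. mathcell.begin(ANS) ~> 0
// 15. mathcell.begin(ANS) ~> 0

Answer: {fluvid=crasla, to_um/, to_um/deza/, to_um/rico_ip/, to_um/rico_ip/braso/, to_um/rico_ip/braso/flomp/, to_um/snakik/}


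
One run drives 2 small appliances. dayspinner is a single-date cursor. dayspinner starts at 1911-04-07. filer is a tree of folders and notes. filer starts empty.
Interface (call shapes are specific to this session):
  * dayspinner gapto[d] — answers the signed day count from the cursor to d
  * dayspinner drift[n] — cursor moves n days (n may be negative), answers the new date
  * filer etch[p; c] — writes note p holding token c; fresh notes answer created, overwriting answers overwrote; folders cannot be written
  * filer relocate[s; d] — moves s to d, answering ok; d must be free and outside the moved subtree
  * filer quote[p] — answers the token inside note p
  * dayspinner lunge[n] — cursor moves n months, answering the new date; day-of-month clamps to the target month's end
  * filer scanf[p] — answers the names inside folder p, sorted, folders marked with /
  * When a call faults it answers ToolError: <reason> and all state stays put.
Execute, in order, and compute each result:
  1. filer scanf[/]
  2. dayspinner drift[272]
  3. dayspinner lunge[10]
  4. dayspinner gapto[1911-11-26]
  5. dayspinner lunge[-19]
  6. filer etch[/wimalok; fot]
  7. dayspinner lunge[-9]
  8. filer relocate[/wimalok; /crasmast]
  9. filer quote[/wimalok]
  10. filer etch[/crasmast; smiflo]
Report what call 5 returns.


Using filer scanf(p: /), and observe [].
I try dayspinner drift(n: 272), yielding 1912-01-04.
Then dayspinner lunge(n: 10), giving 1912-11-04.
I call dayspinner gapto(d: 1911-11-26), which returns -344.
I use dayspinner lunge(n: -19), and observe 1911-04-04.
I run filer etch(p: /wimalok, c: fot), giving created.
I invoke dayspinner lunge(n: -9), — result: 1910-07-04.
Calling filer relocate(s: /wimalok, d: /crasmast), and get ok.
Next I call filer quote(p: /wimalok), and get ToolError: not found.
I invoke filer etch(p: /crasmast, c: smiflo), → overwrote.

Answer: 1911-04-04


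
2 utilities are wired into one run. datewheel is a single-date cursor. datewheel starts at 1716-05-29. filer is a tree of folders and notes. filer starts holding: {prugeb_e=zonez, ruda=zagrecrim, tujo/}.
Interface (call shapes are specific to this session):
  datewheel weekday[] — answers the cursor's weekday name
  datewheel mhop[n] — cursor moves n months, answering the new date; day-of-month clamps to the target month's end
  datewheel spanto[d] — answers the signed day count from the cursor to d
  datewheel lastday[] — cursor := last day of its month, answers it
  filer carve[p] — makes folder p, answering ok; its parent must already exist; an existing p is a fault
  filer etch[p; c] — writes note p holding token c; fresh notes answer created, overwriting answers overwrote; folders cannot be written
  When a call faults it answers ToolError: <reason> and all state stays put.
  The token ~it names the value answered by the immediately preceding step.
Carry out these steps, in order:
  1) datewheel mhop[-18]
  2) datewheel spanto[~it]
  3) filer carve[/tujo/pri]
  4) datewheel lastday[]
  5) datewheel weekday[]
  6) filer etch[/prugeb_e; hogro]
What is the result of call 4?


Answer: 1714-11-30

Derivation:
I invoke datewheel mhop passing n='-18': 1714-11-29.
I call datewheel spanto passing d='~it', and get 0.
Invoking filer carve passing p='/tujo/pri': ok.
I invoke datewheel lastday, and get 1714-11-30.
Using datewheel weekday, and see Friday.
Calling filer etch passing p='/prugeb_e', c='hogro', and observe overwrote.


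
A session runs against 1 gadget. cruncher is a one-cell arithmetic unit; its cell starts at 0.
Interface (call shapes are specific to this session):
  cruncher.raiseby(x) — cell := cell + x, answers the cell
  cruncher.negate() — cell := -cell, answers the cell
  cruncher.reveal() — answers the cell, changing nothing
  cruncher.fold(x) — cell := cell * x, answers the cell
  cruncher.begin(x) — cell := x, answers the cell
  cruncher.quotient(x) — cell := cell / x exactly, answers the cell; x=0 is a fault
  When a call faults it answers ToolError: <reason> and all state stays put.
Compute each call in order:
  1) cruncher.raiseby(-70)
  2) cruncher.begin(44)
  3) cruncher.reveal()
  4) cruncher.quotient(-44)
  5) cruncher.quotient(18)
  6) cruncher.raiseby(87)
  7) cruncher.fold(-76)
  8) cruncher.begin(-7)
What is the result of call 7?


Answer: -59470/9

Derivation:
Now I run cruncher.raiseby on x: -70, giving -70.
Using cruncher.begin on x: 44, and get 44.
I run cruncher.reveal, and observe 44.
I call cruncher.quotient on x: -44, and observe -1.
I run cruncher.quotient on x: 18, and get -1/18.
I run cruncher.raiseby on x: 87: 1565/18.
Invoking cruncher.fold on x: -76, and see -59470/9.
I call cruncher.begin on x: -7, and get -7.


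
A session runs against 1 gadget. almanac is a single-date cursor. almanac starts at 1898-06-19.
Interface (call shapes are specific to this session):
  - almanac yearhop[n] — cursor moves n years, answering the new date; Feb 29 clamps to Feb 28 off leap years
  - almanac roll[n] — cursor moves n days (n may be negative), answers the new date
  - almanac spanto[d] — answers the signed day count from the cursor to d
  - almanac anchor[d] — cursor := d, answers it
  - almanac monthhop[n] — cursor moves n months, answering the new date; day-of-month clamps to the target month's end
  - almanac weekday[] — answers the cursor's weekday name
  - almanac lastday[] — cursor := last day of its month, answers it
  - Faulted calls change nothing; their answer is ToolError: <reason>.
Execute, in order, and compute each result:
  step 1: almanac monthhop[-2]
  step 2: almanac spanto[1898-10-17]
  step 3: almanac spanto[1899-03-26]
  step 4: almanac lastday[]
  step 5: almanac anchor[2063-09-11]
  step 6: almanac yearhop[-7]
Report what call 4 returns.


I run almanac monthhop(n: -2), and see 1898-04-19.
Now I run almanac spanto(d: 1898-10-17), giving 181.
Using almanac spanto(d: 1899-03-26): 341.
Calling almanac lastday(), yielding 1898-04-30.
Now I run almanac anchor(d: 2063-09-11), — result: 2063-09-11.
I run almanac yearhop(n: -7), — result: 2056-09-11.

Answer: 1898-04-30


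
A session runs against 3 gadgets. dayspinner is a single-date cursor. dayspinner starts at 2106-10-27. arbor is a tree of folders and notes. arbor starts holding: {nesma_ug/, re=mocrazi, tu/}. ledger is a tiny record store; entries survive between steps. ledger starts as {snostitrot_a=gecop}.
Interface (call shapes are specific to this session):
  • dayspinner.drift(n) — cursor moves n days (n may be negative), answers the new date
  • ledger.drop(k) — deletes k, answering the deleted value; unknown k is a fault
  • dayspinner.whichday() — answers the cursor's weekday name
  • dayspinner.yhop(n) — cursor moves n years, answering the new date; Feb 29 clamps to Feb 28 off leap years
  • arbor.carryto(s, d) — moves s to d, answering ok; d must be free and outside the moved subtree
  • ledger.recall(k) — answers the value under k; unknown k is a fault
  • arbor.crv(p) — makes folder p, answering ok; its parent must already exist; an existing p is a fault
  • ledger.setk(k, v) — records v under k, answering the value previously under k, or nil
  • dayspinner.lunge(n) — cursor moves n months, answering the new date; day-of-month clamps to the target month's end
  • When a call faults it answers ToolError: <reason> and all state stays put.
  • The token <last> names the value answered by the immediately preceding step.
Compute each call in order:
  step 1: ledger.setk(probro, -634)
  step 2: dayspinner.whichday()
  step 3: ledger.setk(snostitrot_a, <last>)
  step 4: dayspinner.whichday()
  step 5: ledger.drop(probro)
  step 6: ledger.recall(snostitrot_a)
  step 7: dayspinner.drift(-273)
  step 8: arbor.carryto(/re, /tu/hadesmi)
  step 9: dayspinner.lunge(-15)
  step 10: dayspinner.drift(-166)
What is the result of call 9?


Answer: 2104-10-27

Derivation:
# ledger.setk(k='probro', v='-634') -> nil
# dayspinner.whichday() -> Wednesday
# ledger.setk(k='snostitrot_a', v='<last>') -> gecop
# dayspinner.whichday() -> Wednesday
# ledger.drop(k='probro') -> -634
# ledger.recall(k='snostitrot_a') -> Wednesday
# dayspinner.drift(n='-273') -> 2106-01-27
# arbor.carryto(s='/re', d='/tu/hadesmi') -> ok
# dayspinner.lunge(n='-15') -> 2104-10-27
# dayspinner.drift(n='-166') -> 2104-05-14


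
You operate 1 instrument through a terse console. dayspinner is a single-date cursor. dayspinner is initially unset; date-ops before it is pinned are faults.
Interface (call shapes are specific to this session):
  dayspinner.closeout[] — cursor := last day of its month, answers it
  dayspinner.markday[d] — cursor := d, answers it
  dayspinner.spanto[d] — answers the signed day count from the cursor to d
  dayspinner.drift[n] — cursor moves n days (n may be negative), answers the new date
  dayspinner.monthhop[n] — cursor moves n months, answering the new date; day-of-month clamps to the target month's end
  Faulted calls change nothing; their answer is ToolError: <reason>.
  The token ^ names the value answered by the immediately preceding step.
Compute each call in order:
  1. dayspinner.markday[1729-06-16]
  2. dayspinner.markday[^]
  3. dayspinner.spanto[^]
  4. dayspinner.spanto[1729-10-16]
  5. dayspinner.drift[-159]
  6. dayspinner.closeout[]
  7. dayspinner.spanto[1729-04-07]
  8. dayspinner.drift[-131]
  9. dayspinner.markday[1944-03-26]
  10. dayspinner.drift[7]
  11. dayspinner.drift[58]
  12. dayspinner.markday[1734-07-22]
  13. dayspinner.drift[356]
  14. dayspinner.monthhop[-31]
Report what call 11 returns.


Do: dayspinner.markday[d=1729-06-16]
See: 1729-06-16
Do: dayspinner.markday[d=^]
See: 1729-06-16
Do: dayspinner.spanto[d=^]
See: 0
Do: dayspinner.spanto[d=1729-10-16]
See: 122
Do: dayspinner.drift[n=-159]
See: 1729-01-08
Do: dayspinner.closeout[]
See: 1729-01-31
Do: dayspinner.spanto[d=1729-04-07]
See: 66
Do: dayspinner.drift[n=-131]
See: 1728-09-22
Do: dayspinner.markday[d=1944-03-26]
See: 1944-03-26
Do: dayspinner.drift[n=7]
See: 1944-04-02
Do: dayspinner.drift[n=58]
See: 1944-05-30
Do: dayspinner.markday[d=1734-07-22]
See: 1734-07-22
Do: dayspinner.drift[n=356]
See: 1735-07-13
Do: dayspinner.monthhop[n=-31]
See: 1732-12-13

Answer: 1944-05-30


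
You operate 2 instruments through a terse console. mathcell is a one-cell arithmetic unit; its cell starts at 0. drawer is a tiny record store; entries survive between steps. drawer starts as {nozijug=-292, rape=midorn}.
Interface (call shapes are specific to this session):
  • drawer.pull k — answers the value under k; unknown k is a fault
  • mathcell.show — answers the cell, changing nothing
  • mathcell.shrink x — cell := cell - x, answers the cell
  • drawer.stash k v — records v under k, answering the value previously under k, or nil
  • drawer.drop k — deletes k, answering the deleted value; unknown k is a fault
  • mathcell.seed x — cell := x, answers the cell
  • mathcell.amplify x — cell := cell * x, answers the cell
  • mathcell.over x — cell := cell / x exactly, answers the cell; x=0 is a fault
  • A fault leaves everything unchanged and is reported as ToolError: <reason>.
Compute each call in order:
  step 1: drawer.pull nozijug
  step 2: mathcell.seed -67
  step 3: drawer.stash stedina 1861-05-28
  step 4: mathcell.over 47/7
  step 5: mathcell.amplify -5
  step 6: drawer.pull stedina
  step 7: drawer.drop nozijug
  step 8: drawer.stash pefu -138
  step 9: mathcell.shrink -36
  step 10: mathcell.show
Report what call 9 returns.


Answer: 4037/47

Derivation:
CALL drawer.pull[k→nozijug]
RET  -292
CALL mathcell.seed[x→-67]
RET  -67
CALL drawer.stash[k→stedina; v→1861-05-28]
RET  nil
CALL mathcell.over[x→47/7]
RET  -469/47
CALL mathcell.amplify[x→-5]
RET  2345/47
CALL drawer.pull[k→stedina]
RET  1861-05-28
CALL drawer.drop[k→nozijug]
RET  -292
CALL drawer.stash[k→pefu; v→-138]
RET  nil
CALL mathcell.shrink[x→-36]
RET  4037/47
CALL mathcell.show[]
RET  4037/47


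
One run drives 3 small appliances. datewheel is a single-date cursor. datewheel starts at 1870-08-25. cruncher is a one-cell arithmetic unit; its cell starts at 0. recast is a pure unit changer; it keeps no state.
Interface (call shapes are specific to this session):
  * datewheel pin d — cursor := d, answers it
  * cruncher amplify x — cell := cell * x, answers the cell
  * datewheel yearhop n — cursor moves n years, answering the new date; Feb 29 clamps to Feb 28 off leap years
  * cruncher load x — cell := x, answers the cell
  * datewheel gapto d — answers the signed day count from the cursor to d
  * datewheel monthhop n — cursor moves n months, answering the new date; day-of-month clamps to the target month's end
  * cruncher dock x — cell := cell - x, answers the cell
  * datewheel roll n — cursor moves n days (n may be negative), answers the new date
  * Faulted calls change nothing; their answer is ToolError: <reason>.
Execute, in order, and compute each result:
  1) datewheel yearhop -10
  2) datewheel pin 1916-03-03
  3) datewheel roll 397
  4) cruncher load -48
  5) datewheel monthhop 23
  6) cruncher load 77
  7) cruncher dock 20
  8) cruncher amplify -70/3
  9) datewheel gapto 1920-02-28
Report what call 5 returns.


Answer: 1919-03-04

Derivation:
Do: datewheel yearhop[n='-10']
See: 1860-08-25
Do: datewheel pin[d='1916-03-03']
See: 1916-03-03
Do: datewheel roll[n='397']
See: 1917-04-04
Do: cruncher load[x='-48']
See: -48
Do: datewheel monthhop[n='23']
See: 1919-03-04
Do: cruncher load[x='77']
See: 77
Do: cruncher dock[x='20']
See: 57
Do: cruncher amplify[x='-70/3']
See: -1330
Do: datewheel gapto[d='1920-02-28']
See: 361


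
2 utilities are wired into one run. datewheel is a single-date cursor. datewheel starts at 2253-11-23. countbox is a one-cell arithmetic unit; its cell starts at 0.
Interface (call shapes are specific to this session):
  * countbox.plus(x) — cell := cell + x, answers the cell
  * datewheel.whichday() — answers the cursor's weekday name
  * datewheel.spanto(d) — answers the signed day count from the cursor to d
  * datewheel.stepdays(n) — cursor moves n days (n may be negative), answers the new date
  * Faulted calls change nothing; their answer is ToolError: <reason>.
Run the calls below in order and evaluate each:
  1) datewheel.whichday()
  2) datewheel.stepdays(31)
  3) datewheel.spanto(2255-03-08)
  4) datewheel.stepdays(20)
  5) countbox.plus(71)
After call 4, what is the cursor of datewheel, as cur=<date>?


Answer: cur=2254-01-13

Derivation:
I invoke datewheel.whichday: Wednesday.
Calling datewheel.stepdays on n='31', which returns 2253-12-24.
Next I call datewheel.spanto on d='2255-03-08', and get 439.
I call datewheel.stepdays on n='20', giving 2254-01-13.
I run countbox.plus on x='71': 71.


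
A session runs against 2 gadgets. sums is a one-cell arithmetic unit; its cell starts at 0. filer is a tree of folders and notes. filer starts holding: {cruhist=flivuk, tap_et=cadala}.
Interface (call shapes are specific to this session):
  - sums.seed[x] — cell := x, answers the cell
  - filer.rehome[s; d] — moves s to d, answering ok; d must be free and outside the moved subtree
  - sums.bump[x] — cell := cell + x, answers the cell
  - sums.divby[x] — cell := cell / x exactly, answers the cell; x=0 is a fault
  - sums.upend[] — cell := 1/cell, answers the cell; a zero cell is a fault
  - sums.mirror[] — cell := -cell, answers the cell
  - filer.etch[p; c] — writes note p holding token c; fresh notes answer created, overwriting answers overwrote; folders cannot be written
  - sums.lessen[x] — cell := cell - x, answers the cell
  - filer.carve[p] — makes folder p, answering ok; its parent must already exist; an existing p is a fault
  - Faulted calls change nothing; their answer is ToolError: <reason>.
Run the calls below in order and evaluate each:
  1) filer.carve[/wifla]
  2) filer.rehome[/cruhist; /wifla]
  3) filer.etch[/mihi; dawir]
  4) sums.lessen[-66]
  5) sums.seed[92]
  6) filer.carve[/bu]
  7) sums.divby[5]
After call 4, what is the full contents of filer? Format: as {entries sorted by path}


I try filer.carve with p→/wifla, — result: ok.
Invoking filer.rehome with s→/cruhist, d→/wifla, and get ToolError: exists.
Next I call filer.etch with p→/mihi, c→dawir, yielding created.
Calling sums.lessen with x→-66, which returns 66.
Then sums.seed with x→92, giving 92.
I use filer.carve with p→/bu, → ok.
I invoke sums.divby with x→5, and see 92/5.

Answer: {cruhist=flivuk, mihi=dawir, tap_et=cadala, wifla/}


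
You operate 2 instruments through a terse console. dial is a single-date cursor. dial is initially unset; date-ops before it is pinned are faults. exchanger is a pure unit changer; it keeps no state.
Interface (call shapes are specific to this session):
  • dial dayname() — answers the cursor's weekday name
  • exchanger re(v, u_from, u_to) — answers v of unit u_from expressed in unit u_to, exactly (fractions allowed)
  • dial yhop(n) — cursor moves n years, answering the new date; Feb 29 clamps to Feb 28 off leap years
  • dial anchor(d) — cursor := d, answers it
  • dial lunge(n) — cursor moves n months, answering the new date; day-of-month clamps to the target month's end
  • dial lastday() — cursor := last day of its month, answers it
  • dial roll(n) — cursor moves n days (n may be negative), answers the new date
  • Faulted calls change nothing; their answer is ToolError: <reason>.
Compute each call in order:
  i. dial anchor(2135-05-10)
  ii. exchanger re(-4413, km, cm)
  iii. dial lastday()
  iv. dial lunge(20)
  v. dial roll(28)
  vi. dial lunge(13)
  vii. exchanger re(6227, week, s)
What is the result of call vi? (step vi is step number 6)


! dial anchor(d='2135-05-10') -> 2135-05-10
! exchanger re(v='-4413', u_from='km', u_to='cm') -> -441300000
! dial lastday() -> 2135-05-31
! dial lunge(n='20') -> 2137-01-31
! dial roll(n='28') -> 2137-02-28
! dial lunge(n='13') -> 2138-03-28
! exchanger re(v='6227', u_from='week', u_to='s') -> 3766089600

Answer: 2138-03-28


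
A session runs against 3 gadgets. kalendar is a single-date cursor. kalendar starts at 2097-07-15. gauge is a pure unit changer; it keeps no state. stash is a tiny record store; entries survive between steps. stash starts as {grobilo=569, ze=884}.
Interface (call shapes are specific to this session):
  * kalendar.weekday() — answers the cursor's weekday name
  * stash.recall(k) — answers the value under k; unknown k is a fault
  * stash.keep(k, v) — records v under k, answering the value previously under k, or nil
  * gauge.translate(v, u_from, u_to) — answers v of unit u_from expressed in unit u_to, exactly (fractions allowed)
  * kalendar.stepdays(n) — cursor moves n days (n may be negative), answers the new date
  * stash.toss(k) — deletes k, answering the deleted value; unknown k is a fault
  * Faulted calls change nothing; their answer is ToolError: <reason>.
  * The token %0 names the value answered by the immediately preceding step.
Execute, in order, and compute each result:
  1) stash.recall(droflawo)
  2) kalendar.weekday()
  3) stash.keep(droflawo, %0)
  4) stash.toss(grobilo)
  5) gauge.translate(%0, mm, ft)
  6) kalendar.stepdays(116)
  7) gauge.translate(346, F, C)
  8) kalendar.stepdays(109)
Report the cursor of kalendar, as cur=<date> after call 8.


·→ recall(k='droflawo')
·← ToolError: no such key droflawo
·→ weekday()
·← Monday
·→ keep(k='droflawo', v='%0')
·← nil
·→ toss(k='grobilo')
·← 569
·→ translate(v='%0', u_from='mm', u_to='ft')
·← 2845/1524
·→ stepdays(n='116')
·← 2097-11-08
·→ translate(v='346', u_from='F', u_to='C')
·← 1570/9
·→ stepdays(n='109')
·← 2098-02-25

Answer: cur=2098-02-25


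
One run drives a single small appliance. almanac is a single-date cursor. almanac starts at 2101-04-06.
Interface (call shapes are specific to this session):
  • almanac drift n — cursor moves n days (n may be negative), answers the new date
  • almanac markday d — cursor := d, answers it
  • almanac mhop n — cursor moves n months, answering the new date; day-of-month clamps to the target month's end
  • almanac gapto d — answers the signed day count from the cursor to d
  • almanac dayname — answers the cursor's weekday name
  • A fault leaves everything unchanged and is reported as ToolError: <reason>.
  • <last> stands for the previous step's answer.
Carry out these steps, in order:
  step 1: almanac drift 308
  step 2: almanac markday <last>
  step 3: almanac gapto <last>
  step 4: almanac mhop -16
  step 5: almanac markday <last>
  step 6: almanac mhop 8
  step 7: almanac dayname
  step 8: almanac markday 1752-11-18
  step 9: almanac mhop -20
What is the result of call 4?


Answer: 2100-10-08

Derivation:
$ almanac drift n→308
:: 2102-02-08
$ almanac markday d→<last>
:: 2102-02-08
$ almanac gapto d→<last>
:: 0
$ almanac mhop n→-16
:: 2100-10-08
$ almanac markday d→<last>
:: 2100-10-08
$ almanac mhop n→8
:: 2101-06-08
$ almanac dayname
:: Wednesday
$ almanac markday d→1752-11-18
:: 1752-11-18
$ almanac mhop n→-20
:: 1751-03-18


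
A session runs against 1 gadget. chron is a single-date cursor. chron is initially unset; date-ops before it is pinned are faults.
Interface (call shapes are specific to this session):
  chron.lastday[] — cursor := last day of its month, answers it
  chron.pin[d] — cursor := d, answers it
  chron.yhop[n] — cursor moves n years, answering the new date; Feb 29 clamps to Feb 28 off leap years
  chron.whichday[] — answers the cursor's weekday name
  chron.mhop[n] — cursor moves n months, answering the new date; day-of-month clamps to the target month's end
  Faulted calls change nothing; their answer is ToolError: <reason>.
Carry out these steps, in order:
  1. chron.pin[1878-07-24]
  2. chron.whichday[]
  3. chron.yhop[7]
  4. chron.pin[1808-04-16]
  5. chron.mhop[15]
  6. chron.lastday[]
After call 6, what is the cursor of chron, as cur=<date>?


% chron.pin d: 1878-07-24
:: 1878-07-24
% chron.whichday
:: Wednesday
% chron.yhop n: 7
:: 1885-07-24
% chron.pin d: 1808-04-16
:: 1808-04-16
% chron.mhop n: 15
:: 1809-07-16
% chron.lastday
:: 1809-07-31

Answer: cur=1809-07-31


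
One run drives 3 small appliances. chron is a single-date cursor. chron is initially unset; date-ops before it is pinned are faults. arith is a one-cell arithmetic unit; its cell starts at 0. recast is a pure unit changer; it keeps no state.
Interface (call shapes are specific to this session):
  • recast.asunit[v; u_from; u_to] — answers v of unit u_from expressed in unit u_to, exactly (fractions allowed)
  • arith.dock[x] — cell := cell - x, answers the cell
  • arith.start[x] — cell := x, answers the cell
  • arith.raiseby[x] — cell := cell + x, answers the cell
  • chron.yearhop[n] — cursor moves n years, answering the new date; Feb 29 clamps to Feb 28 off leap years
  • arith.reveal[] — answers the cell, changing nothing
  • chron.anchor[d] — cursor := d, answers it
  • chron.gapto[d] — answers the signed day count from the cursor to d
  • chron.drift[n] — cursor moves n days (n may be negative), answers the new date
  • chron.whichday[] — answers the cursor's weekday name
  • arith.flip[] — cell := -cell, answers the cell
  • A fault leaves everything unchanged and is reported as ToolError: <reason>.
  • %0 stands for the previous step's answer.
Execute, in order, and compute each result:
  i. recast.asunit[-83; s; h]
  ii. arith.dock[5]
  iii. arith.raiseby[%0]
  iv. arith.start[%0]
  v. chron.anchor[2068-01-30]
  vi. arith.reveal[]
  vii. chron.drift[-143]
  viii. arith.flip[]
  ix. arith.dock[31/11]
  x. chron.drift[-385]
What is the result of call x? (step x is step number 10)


Answer: 2066-08-20

Derivation:
>> recast.asunit(v: -83, u_from: s, u_to: h)
<< -83/3600
>> arith.dock(x: 5)
<< -5
>> arith.raiseby(x: %0)
<< -10
>> arith.start(x: %0)
<< -10
>> chron.anchor(d: 2068-01-30)
<< 2068-01-30
>> arith.reveal()
<< -10
>> chron.drift(n: -143)
<< 2067-09-09
>> arith.flip()
<< 10
>> arith.dock(x: 31/11)
<< 79/11
>> chron.drift(n: -385)
<< 2066-08-20
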